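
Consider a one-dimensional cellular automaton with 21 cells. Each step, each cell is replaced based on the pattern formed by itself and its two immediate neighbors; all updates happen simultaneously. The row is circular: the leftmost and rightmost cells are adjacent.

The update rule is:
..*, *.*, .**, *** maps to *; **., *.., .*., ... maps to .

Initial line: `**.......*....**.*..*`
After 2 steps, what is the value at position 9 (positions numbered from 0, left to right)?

*.......*....**.*..**
.......*....**.*..***
position 9 holds .

.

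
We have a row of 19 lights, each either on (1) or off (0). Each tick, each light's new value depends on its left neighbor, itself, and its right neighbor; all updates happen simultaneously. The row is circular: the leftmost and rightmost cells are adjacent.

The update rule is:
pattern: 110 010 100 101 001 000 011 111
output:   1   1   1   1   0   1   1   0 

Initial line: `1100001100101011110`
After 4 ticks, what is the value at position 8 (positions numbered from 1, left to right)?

1111101110111110011
0000111011100011010
1110101110111011111
0011111011101110000
position 8 holds 0

0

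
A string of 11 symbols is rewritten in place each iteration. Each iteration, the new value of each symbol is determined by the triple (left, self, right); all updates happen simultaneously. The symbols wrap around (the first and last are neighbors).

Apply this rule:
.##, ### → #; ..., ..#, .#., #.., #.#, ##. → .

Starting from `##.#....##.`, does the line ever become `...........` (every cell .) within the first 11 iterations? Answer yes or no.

yes

#.......#..
...........
all cells are . at iteration 2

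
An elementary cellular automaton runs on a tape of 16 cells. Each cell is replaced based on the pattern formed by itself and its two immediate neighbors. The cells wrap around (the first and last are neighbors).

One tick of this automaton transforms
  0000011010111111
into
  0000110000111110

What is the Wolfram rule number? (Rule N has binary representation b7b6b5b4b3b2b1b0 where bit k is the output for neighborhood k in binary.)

138

position 11: 111 → 1  (bit 7 = 1)
position 6: 110 → 0  (bit 6 = 0)
position 7: 101 → 0  (bit 5 = 0)
position 0: 100 → 0  (bit 4 = 0)
position 5: 011 → 1  (bit 3 = 1)
position 8: 010 → 0  (bit 2 = 0)
position 4: 001 → 1  (bit 1 = 1)
position 1: 000 → 0  (bit 0 = 0)
bits b7..b0 = 10001010 = 138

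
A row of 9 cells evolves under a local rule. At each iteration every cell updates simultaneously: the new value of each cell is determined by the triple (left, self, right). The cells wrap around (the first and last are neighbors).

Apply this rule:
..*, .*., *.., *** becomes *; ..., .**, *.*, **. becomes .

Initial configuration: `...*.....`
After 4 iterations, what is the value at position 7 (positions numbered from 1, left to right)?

..***....
.*.*.*...
**.*.**..
...*...**
position 7 holds .

.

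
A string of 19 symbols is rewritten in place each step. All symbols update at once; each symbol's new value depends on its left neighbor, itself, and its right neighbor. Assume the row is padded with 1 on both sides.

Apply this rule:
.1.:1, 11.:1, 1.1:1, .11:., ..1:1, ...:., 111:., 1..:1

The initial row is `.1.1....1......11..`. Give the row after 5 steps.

.....111.111..11.11

11111..111....1.111
....111..11..111...
1..1..111.111..11.1
111111..11..111.11.
.....111.111..11.11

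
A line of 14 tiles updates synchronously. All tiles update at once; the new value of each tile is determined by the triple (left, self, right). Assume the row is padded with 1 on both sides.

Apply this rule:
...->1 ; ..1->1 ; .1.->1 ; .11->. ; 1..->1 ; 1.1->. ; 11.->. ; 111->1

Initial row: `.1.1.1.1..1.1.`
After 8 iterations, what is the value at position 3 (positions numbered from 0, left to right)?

.

iteration 1: .1.1.1.1111.1.
iteration 2: .1.1.1..11..1.
iteration 3: .1.1.111..111.
iteration 4: .1.1..1.11.1..
iteration 5: .1.1111....111
iteration 6: .1..11.1111.11
iteration 7: .111....11...1
iteration 8: ..1.1111..111.
position 3 holds .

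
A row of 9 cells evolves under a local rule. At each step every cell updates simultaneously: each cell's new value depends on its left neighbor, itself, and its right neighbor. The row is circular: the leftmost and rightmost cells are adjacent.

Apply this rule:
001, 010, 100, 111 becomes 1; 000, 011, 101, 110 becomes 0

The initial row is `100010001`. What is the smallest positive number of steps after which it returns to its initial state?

010111010
110010011
101111101
000111000
001010100
011010110
100010001

7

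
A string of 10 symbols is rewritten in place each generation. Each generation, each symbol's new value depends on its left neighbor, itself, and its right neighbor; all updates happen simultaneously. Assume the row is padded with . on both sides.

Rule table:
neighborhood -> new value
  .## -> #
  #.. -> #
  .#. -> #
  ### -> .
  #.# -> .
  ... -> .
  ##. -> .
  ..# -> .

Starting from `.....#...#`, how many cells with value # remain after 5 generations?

generation 1: .....##..#
generation 2: .....#.#.#
generation 3: .....#.#.#  (fixed point — unchanged through generation 5)
count of #: 3

3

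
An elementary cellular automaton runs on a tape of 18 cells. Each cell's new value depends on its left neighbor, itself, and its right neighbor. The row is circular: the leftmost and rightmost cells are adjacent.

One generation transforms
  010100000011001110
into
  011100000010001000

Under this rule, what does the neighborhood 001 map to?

0

At position 0 the neighborhood is 001; the next row has 0 there.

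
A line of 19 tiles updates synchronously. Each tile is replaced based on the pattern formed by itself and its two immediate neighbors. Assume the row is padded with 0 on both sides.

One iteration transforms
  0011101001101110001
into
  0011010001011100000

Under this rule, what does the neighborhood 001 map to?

0

At position 1 the neighborhood is 001; the next row has 0 there.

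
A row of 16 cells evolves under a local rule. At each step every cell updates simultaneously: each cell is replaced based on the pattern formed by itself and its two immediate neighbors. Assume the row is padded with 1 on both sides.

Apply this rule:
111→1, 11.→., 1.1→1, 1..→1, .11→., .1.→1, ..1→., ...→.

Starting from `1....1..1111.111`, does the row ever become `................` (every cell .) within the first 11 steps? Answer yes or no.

no

.1...11..11.1.11
111....1...111.1
11.1...11...1.1.
1.111....1..1111
.1.1.1...11..111
1111111....1..11
111111.1...11..1
11111.111....1..
1111.1.1.1...11.
111.1111111....1
11.1.11111.1....
step 11 is 11.1.11111.1...., still not uniform .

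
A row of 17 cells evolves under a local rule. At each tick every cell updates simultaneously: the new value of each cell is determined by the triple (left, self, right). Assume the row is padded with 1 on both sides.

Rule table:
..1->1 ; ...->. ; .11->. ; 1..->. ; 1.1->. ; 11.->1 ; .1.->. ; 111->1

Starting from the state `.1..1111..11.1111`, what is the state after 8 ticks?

...1.111.1.1..111
..1...11.....1.11
.1...1.1....1...1
....1......1...1.
...1......1...1..
..1......1...1..1
.1......1...1..1.
.......1...1..1..

.......1...1..1..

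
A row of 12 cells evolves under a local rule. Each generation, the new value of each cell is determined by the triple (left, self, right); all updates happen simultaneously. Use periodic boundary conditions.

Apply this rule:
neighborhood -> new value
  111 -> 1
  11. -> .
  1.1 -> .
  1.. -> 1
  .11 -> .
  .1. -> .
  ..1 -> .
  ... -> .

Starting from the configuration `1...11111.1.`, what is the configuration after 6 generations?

generation 1: .1...111....
generation 2: ..1...1.1...
generation 3: ...1.....1..
generation 4: ....1.....1.
generation 5: .....1.....1
generation 6: 1.....1.....

1.....1.....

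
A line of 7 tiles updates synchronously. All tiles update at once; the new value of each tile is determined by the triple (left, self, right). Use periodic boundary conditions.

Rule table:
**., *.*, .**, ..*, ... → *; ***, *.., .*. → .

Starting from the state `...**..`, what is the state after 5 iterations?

*****.*
....***
.****.*
**..**.
**.****

**.****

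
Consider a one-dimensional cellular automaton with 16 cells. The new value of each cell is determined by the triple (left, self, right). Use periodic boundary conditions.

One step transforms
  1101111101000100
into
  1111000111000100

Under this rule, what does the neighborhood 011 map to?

1

At position 0 the neighborhood is 011; the next row has 1 there.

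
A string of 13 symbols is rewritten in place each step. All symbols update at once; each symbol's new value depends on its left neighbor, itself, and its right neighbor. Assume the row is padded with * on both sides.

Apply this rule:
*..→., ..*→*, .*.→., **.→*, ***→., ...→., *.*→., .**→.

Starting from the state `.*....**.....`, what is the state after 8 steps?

.....*..*..*.

.....*.*....*
....*......*.
...*......*..
..*......*..*
.*......*..*.
.......*..*..
......*..*..*
.....*..*..*.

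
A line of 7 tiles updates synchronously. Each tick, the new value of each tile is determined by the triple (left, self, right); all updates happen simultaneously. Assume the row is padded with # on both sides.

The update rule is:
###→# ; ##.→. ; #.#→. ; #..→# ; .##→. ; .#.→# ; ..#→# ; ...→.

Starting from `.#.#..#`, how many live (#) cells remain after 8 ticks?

3

.#.###.
.#..#..
.######
..#####
##.####
#...###
.#.#.##
.#.#..#
count of #: 3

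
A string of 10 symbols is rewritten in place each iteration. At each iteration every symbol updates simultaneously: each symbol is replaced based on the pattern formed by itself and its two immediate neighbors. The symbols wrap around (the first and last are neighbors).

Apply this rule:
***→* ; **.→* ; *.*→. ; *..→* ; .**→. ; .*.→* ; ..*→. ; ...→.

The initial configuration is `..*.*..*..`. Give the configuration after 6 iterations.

iteration 1: ..*.**.**.
iteration 2: ..*..*..**
iteration 3: *.**.**..*
iteration 4: *..*..**..
iteration 5: **.**..**.
iteration 6: .*..**..*.

.*..**..*.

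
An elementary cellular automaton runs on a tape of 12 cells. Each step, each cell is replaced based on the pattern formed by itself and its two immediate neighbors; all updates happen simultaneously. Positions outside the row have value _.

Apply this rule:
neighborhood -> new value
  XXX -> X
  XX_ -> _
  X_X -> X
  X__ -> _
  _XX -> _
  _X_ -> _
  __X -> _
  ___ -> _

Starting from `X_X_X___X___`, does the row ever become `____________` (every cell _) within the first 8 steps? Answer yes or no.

step 1: _X_X________
step 2: __X_________
step 3: ____________
all cells are _ at step 3

yes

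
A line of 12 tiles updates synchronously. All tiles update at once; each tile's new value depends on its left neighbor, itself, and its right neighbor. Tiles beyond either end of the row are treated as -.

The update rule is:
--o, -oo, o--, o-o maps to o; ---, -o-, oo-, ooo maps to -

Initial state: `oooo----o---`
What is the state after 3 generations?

o---o--o-o--
-o-o-oo-o-o-
o-o-oo-o-o-o

o-o-oo-o-o-o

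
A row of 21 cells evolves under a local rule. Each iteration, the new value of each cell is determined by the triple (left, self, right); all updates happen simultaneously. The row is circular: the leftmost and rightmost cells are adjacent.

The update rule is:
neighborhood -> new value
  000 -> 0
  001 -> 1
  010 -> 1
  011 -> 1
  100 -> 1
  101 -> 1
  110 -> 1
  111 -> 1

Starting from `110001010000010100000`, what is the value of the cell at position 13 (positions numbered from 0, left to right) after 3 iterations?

1

111011111000111110001
111111111101111111011
111111111111111111111
position 13 holds 1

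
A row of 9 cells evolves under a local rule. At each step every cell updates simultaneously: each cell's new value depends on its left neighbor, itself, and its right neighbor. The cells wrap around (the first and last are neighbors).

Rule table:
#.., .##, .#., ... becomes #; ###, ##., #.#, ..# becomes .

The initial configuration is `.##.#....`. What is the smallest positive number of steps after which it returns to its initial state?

2

.#..#####
.##.#....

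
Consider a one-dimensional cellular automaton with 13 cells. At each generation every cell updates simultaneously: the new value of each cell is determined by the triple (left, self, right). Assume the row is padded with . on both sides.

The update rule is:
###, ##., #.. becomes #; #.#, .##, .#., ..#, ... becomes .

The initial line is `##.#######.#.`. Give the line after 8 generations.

generation 1: .#..######..#
generation 2: ..#..######..
generation 3: ...#..######.
generation 4: ....#..######
generation 5: .....#..#####
generation 6: ......#..####
generation 7: .......#..###
generation 8: ........#..##

........#..##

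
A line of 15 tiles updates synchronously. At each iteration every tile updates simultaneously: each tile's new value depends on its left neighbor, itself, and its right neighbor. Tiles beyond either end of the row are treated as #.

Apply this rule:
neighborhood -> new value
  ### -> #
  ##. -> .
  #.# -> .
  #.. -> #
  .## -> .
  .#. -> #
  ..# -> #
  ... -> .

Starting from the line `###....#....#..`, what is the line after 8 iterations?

##.#..###..####
#..###.#.##.###
.##.#..#.....##
....#####...#.#
#..#.###.#.##..
.###..#..#...##
..#.#######.#.#
###..#####..#..

###..#####..#..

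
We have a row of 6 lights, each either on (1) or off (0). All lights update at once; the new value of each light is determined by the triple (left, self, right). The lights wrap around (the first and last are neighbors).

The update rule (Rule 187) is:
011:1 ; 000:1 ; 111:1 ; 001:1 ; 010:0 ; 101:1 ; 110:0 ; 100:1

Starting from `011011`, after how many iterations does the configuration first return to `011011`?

110110
101101
011011

3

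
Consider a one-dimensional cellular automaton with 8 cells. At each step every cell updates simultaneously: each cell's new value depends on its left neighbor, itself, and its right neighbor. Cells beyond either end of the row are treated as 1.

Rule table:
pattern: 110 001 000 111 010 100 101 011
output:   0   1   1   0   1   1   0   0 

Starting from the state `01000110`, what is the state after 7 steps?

11111000

01111000
00000111
11111000
00000111  (repeats step 2; period 2)
step 7: 11111000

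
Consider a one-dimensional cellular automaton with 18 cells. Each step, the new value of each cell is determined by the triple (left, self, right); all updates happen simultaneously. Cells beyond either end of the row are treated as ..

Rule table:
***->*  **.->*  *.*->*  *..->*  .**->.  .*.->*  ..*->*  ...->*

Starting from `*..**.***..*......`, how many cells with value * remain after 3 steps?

step 1: ***.**.***********
step 2: .***.**.**********
step 3: *.***.**.*********
count of *: 15

15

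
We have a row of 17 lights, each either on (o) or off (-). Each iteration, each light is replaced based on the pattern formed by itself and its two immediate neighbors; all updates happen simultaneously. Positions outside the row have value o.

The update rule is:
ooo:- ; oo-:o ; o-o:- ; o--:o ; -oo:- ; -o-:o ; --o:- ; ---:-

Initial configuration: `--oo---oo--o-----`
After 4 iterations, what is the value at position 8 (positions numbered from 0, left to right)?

-

o--oo---oo-oo----
oo--oo---o--oo---
-oo--oo--oo--oo--
--oo--oo--oo--oo-
position 8 holds -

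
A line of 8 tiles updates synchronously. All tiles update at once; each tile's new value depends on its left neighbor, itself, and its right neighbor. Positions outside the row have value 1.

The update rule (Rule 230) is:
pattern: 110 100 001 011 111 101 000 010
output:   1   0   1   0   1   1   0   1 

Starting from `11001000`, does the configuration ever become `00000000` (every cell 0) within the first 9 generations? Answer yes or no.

11011001
11101010
11111111
11111111  (fixed point — unchanged through generation 9)
generation 9 is 11111111, still not uniform 0

no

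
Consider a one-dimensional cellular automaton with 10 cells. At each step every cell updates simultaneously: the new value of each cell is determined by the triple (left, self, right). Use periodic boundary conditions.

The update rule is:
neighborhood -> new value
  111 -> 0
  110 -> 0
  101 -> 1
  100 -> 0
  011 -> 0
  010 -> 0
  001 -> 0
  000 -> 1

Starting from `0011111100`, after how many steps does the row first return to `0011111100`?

2

1000000001
0011111100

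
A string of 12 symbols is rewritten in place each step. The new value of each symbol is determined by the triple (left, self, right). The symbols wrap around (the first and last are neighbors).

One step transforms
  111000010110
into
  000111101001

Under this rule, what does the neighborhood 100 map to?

At position 3 the neighborhood is 100; the next row has 1 there.

1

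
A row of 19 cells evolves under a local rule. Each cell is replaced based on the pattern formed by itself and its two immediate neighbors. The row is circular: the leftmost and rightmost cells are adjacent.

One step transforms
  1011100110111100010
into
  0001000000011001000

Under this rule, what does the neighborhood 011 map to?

0

At position 2 the neighborhood is 011; the next row has 0 there.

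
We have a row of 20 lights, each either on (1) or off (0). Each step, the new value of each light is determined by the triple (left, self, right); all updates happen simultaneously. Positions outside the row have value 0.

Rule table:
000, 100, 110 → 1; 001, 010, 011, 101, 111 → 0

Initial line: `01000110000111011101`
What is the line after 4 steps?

00100001110011001100

00110011110001000100
10011000011100110011
01001111000110011001
00100001110011001100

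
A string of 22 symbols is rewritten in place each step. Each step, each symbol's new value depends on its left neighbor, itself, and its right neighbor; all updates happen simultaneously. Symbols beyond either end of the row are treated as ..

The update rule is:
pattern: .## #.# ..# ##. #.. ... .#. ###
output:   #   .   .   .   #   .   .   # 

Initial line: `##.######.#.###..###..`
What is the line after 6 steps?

#..#####....##.#.##.#.
.#.####.#...#....#...#
...###...#...#....#...
...##.#...#...#....#..
...#...#...#...#....#.
....#...#...#...#....#

....#...#...#...#....#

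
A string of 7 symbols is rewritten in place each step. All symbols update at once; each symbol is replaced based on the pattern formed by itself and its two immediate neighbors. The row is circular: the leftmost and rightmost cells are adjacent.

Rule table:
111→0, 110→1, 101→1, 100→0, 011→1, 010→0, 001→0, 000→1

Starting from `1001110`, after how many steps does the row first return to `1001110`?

step 1: 0001011
step 2: 0100111
step 3: 1000101
step 4: 1010011
step 5: 1100010
step 6: 1101001
step 7: 0110001
step 8: 1110100
step 9: 1011000
step 10: 0111010
step 11: 0101100
step 12: 0011101
step 13: 0010110
step 14: 1001110

14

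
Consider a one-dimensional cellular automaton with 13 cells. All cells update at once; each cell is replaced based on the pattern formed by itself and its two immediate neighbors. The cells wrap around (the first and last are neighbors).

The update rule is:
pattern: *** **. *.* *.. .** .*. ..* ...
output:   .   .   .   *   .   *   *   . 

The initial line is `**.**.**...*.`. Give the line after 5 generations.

........*.**.
.......**...*
*.....*..*.**
.*...*****...
***.*.....*..

***.*.....*..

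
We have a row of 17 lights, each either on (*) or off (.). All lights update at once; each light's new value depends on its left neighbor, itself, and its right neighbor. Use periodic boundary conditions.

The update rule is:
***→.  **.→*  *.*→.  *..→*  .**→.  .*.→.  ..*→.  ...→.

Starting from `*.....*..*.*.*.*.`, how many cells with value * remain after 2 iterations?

2

.*.....*.........
..*.....*........
count of *: 2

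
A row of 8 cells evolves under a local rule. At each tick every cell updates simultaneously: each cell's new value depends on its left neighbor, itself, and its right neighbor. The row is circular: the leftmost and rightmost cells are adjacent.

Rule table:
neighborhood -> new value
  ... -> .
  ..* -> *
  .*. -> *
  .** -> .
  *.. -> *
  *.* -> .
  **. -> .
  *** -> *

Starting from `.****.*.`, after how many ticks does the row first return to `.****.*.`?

tick 1: *.**..**
tick 2: ....**.*
tick 3: *..*...*
tick 4: .****.*.

4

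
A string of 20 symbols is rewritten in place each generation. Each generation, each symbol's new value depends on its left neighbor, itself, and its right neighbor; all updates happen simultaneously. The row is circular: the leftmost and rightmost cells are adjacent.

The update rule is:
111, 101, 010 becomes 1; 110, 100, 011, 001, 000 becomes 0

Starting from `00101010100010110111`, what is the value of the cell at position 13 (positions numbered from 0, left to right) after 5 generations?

0

00111111100011001010
00011111000000001110
00001110000000000100
00000100000000000100
00000100000000000100
position 13 holds 0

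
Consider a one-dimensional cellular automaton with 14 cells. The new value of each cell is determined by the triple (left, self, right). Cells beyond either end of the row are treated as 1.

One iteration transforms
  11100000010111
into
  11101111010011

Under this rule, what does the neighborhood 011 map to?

At position 11 the neighborhood is 011; the next row has 0 there.

0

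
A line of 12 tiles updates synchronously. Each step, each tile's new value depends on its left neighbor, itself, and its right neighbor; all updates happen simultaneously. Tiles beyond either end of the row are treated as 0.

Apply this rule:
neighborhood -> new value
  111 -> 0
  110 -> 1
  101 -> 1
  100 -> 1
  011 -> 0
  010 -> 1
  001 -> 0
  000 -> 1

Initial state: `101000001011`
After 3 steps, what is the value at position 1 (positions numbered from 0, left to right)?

111111101101
000000110111
111110011001
position 1 holds 1

1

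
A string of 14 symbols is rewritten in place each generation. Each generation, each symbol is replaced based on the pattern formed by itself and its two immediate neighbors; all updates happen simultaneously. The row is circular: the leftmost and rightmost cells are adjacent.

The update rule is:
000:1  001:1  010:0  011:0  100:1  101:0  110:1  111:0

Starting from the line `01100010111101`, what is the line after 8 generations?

00111111011110

00111100000100
11000111111011
01111000001000
10001111110111
11110000010000
00011111101111
11100000100001
00111111011110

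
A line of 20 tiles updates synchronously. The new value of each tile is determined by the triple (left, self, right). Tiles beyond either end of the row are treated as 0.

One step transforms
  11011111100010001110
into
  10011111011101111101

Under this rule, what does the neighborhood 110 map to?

At position 1 the neighborhood is 110; the next row has 0 there.

0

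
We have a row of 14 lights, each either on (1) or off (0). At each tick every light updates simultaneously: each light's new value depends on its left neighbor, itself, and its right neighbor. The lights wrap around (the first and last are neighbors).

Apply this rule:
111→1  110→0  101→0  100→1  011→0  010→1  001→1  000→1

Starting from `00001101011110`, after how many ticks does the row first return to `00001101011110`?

12

11110001001101
11101111110000
01000111101111
01111011000110
10110000111001
00001111010110
11110110010001
11100001111110
01011110111100
11001100011011
10110011100001
00001101011110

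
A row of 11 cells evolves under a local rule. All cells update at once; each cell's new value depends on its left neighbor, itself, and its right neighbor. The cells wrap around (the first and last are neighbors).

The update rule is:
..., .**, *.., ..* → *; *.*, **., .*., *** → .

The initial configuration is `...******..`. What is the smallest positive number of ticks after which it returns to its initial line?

tick 1: ****.....**
tick 2: ....******.
tick 3: *****.....*
tick 4: .....******
tick 5: ******.....
tick 6: *.....*****
tick 7: .******....
tick 8: **.....****
tick 9: ..******...
tick 10: ***.....***
tick 11: ...******..

11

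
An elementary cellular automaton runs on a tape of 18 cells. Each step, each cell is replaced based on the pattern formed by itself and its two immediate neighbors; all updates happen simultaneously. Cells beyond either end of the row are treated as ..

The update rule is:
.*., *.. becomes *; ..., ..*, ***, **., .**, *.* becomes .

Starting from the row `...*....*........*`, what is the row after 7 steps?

step 1: ...**...**.......*
step 2: .....*....*......*
step 3: .....**...**.....*
step 4: .......*....*....*
step 5: .......**...**...*
step 6: .........*....*..*
step 7: .........**...**.*

.........**...**.*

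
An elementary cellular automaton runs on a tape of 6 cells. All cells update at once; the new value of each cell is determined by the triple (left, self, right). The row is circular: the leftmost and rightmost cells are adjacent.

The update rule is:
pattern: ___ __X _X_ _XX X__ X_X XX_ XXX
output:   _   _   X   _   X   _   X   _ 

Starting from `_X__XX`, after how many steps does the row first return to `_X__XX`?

_XX__X
__XX_X
X__X_X
XX_X__
_X_XX_
_X__XX

6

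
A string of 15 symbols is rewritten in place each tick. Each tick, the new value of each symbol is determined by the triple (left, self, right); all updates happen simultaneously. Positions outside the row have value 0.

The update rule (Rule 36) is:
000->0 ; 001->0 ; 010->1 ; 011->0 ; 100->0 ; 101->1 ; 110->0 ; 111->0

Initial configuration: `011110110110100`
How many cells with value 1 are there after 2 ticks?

2

000001001001100
000001001000000
count of 1: 2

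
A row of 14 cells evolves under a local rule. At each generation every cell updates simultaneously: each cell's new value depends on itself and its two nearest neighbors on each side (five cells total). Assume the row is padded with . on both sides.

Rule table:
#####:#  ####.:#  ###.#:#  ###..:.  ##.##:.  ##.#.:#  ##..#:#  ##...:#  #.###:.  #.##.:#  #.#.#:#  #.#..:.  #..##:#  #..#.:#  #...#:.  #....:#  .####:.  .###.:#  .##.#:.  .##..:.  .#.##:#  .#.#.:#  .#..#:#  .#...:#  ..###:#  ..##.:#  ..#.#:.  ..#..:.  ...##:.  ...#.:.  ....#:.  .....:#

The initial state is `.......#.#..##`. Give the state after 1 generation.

#####...#.###.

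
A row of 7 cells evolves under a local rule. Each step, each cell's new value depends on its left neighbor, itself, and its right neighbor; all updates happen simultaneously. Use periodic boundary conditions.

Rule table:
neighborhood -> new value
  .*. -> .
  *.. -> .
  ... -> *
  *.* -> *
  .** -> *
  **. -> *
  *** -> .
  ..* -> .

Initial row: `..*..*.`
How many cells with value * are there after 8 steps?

*......
..****.
*.*..*.
.*....*
*..**..
...**..
**.**.*
.******
count of *: 6

6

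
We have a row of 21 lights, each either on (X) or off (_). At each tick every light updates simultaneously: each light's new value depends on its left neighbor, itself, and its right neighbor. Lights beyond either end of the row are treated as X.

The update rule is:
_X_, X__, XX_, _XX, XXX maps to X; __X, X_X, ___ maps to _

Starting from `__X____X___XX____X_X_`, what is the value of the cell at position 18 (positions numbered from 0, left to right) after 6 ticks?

_

X_XX___XX__XXX___X_X_
X_XXX__XXX_XXXX__X_X_
X_XXXX_XXX_XXXXX_X_X_
X_XXXX_XXX_XXXXX_X_X_  (fixed point — unchanged through tick 6)
position 18 holds _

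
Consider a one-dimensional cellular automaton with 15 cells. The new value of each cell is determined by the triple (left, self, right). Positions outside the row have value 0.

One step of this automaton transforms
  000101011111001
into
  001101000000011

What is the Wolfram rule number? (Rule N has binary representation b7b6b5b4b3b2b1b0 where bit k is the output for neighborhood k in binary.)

position 8: 111 → 0  (bit 7 = 0)
position 11: 110 → 0  (bit 6 = 0)
position 4: 101 → 0  (bit 5 = 0)
position 12: 100 → 0  (bit 4 = 0)
position 7: 011 → 0  (bit 3 = 0)
position 3: 010 → 1  (bit 2 = 1)
position 2: 001 → 1  (bit 1 = 1)
position 0: 000 → 0  (bit 0 = 0)
bits b7..b0 = 00000110 = 6

6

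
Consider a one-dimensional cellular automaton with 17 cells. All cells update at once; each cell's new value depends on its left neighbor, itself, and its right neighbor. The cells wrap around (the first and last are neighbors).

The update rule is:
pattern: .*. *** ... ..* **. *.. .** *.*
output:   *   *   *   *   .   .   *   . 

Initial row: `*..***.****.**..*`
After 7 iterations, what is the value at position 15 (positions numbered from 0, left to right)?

..***..***..*..**
.***..***..**.**.
***..***..**..*..
**..***..**..**.*
*..***..**..**..*
..***..**..**..**
.***..**..**..**.
position 15 holds *

*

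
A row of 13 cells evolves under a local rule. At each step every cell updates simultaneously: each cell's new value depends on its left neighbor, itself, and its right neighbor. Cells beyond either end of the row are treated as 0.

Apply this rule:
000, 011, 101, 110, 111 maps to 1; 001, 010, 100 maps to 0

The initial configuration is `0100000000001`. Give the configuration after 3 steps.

0001111111100
1101111111101
1111111111110

1111111111110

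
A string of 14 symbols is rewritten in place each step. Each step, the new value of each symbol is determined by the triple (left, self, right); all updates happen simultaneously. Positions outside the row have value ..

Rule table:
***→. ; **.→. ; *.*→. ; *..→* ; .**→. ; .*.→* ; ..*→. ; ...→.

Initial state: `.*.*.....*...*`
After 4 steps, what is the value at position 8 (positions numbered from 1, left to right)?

*

.*.**....**..*
.*...*.....*.*
.**..**....*.*
...*...*...*.*
position 8 holds *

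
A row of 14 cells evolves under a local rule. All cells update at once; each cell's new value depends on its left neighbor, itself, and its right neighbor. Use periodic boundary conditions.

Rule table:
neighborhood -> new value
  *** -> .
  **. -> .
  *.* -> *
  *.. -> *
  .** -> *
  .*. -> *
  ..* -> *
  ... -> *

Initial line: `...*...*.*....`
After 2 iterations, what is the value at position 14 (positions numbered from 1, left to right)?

.

**************
..............
position 14 holds .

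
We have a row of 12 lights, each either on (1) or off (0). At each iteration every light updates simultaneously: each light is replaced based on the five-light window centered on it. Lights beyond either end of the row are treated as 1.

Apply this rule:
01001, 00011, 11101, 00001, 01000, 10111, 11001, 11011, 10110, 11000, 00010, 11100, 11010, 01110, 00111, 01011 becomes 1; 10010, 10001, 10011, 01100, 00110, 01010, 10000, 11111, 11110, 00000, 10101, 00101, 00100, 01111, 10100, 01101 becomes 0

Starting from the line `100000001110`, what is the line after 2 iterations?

iteration 1: 110000111111
iteration 2: 011011100000

011011100000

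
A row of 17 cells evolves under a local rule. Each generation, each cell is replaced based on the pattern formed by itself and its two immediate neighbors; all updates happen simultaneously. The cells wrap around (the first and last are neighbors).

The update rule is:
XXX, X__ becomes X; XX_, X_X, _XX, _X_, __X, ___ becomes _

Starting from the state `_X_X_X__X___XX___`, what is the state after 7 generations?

___X________X__X_

generation 1: ______X__X____X__
generation 2: _______X__X____X_
generation 3: ________X__X____X
generation 4: X________X__X____
generation 5: _X________X__X___
generation 6: __X________X__X__
generation 7: ___X________X__X_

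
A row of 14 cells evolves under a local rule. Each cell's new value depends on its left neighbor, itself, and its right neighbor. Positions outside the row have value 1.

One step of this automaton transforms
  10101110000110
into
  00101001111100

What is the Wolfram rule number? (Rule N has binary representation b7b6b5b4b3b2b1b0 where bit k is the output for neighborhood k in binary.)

position 5: 111 → 0  (bit 7 = 0)
position 0: 110 → 0  (bit 6 = 0)
position 1: 101 → 0  (bit 5 = 0)
position 7: 100 → 1  (bit 4 = 1)
position 4: 011 → 1  (bit 3 = 1)
position 2: 010 → 1  (bit 2 = 1)
position 10: 001 → 1  (bit 1 = 1)
position 8: 000 → 1  (bit 0 = 1)
bits b7..b0 = 00011111 = 31

31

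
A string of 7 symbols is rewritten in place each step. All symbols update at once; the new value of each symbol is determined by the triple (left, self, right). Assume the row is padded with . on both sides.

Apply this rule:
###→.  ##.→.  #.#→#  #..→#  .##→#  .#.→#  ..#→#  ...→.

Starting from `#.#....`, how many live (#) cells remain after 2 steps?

####...
#...#..
count of #: 2

2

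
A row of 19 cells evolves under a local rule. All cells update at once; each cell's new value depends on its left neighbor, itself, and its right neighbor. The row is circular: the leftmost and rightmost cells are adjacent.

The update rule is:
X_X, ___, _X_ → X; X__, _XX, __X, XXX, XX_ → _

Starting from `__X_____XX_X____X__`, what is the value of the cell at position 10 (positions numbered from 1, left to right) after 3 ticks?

_

tick 1: X_X_XXX___XX_XX_X_X
tick 2: _XXX____X___X__XXX_
tick 3: _____XX_X_X_X______
position 10 holds _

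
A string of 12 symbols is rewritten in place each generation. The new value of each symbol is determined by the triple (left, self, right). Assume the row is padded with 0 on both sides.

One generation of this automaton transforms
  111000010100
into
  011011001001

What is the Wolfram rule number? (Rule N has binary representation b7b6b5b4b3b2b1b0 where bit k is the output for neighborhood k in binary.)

225

position 1: 111 → 1  (bit 7 = 1)
position 2: 110 → 1  (bit 6 = 1)
position 8: 101 → 1  (bit 5 = 1)
position 3: 100 → 0  (bit 4 = 0)
position 0: 011 → 0  (bit 3 = 0)
position 7: 010 → 0  (bit 2 = 0)
position 6: 001 → 0  (bit 1 = 0)
position 4: 000 → 1  (bit 0 = 1)
bits b7..b0 = 11100001 = 225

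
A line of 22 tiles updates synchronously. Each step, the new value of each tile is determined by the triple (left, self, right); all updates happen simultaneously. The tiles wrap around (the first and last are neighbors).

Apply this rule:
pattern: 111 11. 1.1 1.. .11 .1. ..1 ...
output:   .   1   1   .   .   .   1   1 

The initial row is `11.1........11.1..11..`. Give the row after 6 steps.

.11..1111111.11..1.1.1
1.1.1......11.1.1.1.1.
.1.1..11111.11.1.1.1.1
1.1..1....11.11.1.1.1.
.1..1..111.11.11.1.1.1
1..1..1..11.11.11.1.1.

1..1..1..11.11.11.1.1.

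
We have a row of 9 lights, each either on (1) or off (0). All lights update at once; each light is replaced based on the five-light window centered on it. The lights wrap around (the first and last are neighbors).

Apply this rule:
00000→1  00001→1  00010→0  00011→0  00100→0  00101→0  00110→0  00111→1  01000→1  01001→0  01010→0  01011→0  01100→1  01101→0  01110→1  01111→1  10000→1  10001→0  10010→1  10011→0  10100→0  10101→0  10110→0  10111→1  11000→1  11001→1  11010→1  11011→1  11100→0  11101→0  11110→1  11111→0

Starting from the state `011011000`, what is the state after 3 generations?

011101101

000101111
100001110
011101101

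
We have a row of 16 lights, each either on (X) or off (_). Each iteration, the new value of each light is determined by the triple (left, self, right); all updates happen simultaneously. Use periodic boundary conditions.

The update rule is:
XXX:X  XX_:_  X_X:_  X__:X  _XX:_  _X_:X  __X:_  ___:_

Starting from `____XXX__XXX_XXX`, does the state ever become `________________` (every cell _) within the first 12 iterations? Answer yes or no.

no

X____X_X__X___X_
XX___X_XX_XX__X_
__X__X______X_X_
__XX_XX_____X_XX
X______X____X___
XX_____XX___XX__
__X______X____X_
__XX_____XX___XX
X___X______X____
XX__XX_____XX___
__X___X______X__
__XX__XX_____XX_
iteration 12 is __XX__XX_____XX_, still not uniform _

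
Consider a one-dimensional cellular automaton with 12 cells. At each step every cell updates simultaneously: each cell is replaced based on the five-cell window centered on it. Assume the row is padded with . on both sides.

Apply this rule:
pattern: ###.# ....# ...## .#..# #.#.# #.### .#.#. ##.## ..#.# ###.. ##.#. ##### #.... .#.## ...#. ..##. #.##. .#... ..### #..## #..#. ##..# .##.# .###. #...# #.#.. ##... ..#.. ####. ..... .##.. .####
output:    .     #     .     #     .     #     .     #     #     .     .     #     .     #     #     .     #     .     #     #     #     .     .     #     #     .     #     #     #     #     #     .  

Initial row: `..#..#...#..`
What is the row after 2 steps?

#.###.###.#.

######.###..
#.###.###.#.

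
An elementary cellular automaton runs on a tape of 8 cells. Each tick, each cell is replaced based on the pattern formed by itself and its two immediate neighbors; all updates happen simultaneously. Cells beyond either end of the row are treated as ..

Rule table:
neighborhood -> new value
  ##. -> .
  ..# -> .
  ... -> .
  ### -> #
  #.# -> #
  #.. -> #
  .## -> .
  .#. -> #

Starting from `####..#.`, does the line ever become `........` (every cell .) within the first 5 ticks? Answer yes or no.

no

.##.#.##
...###..
....#.#.
....####
.....##.
tick 5 is .....##., still not uniform .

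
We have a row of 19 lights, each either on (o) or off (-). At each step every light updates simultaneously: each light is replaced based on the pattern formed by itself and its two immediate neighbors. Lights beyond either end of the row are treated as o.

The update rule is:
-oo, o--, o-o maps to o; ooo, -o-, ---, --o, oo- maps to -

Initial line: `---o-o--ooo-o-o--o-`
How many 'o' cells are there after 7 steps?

o---o-o-o--o-o-o--o
-o---o-o-o--o-o-o-o
o-o---o-o-o--o-o-oo
-o-o---o-o-o--o-oo-
o-o-o---o-o-o--oo-o
-o-o-o---o-o-o-o-oo
o-o-o-o---o-o-o-oo-
count of o: 9

9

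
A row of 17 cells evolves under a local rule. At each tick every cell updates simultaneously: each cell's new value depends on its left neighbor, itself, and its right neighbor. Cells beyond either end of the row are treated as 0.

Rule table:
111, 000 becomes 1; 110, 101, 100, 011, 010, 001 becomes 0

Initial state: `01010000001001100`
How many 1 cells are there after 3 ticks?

6

00000111100000001
11110011001111100
01100000000111001
count of 1: 6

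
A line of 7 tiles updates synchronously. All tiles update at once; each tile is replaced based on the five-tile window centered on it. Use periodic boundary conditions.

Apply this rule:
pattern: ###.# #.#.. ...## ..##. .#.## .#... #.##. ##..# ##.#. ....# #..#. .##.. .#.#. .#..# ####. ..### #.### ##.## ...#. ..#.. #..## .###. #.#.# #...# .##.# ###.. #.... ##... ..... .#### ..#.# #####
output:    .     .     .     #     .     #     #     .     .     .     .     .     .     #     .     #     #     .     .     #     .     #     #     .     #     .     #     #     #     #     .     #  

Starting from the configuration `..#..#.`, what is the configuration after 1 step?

..##.##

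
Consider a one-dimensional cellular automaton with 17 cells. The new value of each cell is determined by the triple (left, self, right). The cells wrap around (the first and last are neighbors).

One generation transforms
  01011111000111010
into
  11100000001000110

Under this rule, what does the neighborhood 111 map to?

At position 4 the neighborhood is 111; the next row has 0 there.

0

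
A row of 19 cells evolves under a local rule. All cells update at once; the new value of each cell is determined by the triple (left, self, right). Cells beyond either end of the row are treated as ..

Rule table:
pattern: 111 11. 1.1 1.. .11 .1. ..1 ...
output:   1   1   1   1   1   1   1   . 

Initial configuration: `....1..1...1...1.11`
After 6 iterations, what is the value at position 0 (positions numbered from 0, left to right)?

iteration 1: ...111111.111.11111
iteration 2: ..11111111111111111
iteration 3: .111111111111111111
iteration 4: 1111111111111111111
iteration 5: 1111111111111111111  (fixed point — unchanged through iteration 6)
position 0 holds 1

1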